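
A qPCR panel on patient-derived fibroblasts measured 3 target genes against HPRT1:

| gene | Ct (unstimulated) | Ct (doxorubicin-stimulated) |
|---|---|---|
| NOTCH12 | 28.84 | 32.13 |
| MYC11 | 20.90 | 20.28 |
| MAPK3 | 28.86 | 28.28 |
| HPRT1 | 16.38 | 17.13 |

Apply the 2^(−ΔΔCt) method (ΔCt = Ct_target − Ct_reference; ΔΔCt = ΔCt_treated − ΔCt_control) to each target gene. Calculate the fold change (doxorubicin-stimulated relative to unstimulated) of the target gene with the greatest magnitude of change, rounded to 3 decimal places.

0.172

NOTCH12: ΔΔCt = (32.13−17.13) − (28.84−16.38) = 15.00 − 12.46 = 2.54; fold change = 2^-2.54 = 0.172
MYC11: ΔΔCt = (20.28−17.13) − (20.90−16.38) = 3.15 − 4.52 = -1.37; fold change = 2^1.37 = 2.585
MAPK3: ΔΔCt = (28.28−17.13) − (28.86−16.38) = 11.15 − 12.48 = -1.33; fold change = 2^1.33 = 2.514
NOTCH12 has the largest |ΔΔCt| = 2.54.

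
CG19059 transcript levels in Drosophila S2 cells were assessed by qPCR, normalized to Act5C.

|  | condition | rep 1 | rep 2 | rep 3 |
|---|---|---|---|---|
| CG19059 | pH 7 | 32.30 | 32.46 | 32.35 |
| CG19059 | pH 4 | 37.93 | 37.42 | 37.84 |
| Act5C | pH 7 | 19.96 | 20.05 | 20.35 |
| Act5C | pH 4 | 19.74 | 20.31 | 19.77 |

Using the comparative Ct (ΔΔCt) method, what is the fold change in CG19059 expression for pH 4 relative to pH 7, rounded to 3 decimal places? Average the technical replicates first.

0.021

Mean Ct: CG19059 pH 7 32.370; CG19059 pH 4 37.730; Act5C pH 7 20.120; Act5C pH 4 19.940
ΔCt(pH 7) = 32.370 − 20.120 = 12.250
ΔCt(pH 4) = 37.730 − 19.940 = 17.790
ΔΔCt = 17.790 − 12.250 = 5.540
Fold change = 2^(−5.540) = 0.0215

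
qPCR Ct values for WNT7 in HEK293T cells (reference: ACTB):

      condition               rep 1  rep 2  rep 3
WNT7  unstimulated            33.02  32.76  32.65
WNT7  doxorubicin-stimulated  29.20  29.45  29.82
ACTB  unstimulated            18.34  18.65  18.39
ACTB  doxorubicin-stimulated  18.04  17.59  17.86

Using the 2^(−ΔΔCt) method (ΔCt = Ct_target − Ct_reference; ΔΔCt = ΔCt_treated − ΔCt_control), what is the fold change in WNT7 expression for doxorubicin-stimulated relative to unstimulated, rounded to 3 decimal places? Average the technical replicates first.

Mean Ct: WNT7 unstimulated 32.810; WNT7 doxorubicin-stimulated 29.490; ACTB unstimulated 18.460; ACTB doxorubicin-stimulated 17.830
ΔCt(unstimulated) = 32.810 − 18.460 = 14.350
ΔCt(doxorubicin-stimulated) = 29.490 − 17.830 = 11.660
ΔΔCt = 11.660 − 14.350 = -2.690
Fold change = 2^(−(-2.690)) = 2^2.690 = 6.4531

6.453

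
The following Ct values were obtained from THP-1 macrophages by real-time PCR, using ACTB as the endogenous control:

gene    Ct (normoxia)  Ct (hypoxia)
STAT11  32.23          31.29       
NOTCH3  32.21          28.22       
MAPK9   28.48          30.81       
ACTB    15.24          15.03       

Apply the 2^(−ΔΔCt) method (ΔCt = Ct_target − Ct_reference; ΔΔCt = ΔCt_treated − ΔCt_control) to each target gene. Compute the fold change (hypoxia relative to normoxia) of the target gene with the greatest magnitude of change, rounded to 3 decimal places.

13.737

STAT11: ΔΔCt = (31.29−15.03) − (32.23−15.24) = 16.26 − 16.99 = -0.73; fold change = 2^0.73 = 1.659
NOTCH3: ΔΔCt = (28.22−15.03) − (32.21−15.24) = 13.19 − 16.97 = -3.78; fold change = 2^3.78 = 13.737
MAPK9: ΔΔCt = (30.81−15.03) − (28.48−15.24) = 15.78 − 13.24 = 2.54; fold change = 2^-2.54 = 0.172
NOTCH3 has the largest |ΔΔCt| = 3.78.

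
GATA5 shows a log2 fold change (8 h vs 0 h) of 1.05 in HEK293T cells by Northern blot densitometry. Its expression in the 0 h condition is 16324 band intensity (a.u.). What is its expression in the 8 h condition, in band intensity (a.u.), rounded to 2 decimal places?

Fold change = 2^(1.05) = 2.0705
8 h expression = 16324 × 2.0705 = 33799.33

33799.33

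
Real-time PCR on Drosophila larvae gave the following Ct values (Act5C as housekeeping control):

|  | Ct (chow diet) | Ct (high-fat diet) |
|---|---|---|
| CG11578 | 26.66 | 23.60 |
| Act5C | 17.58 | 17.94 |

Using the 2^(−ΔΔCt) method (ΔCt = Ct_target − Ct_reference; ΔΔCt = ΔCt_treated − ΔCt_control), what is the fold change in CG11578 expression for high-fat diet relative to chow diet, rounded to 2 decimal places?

ΔCt(chow diet) = 26.660 − 17.580 = 9.080
ΔCt(high-fat diet) = 23.600 − 17.940 = 5.660
ΔΔCt = 5.660 − 9.080 = -3.420
Fold change = 2^(−(-3.420)) = 2^3.420 = 10.703

10.70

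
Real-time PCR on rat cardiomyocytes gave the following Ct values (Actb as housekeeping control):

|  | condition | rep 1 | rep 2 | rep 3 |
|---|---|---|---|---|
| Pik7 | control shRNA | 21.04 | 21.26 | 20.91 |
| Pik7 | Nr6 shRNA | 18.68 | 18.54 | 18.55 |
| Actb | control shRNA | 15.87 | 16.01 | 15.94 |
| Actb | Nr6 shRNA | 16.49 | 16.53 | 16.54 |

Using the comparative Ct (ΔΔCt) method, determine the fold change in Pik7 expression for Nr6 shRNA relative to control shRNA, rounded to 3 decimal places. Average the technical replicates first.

Mean Ct: Pik7 control shRNA 21.070; Pik7 Nr6 shRNA 18.590; Actb control shRNA 15.940; Actb Nr6 shRNA 16.520
ΔCt(control shRNA) = 21.070 − 15.940 = 5.130
ΔCt(Nr6 shRNA) = 18.590 − 16.520 = 2.070
ΔΔCt = 2.070 − 5.130 = -3.060
Fold change = 2^(−(-3.060)) = 2^3.060 = 8.3397

8.340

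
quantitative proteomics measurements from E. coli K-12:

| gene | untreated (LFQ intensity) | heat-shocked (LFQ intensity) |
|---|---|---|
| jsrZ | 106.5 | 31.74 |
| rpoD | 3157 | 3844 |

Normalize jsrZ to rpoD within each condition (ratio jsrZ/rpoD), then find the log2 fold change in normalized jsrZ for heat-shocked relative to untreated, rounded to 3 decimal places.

-2.031

jsrZ/rpoD (untreated) = 106.5 / 3157 = 0.033735
jsrZ/rpoD (heat-shocked) = 31.74 / 3844 = 0.008257
Fold change = 0.008257 / 0.033735 = 0.2448
log2(0.2448) = -2.0305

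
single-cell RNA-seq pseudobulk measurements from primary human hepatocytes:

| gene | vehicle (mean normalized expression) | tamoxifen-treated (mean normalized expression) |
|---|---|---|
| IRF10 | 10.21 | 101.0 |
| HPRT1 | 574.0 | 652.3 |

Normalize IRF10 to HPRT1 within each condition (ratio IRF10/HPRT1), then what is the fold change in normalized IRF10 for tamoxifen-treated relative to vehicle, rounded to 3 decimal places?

IRF10/HPRT1 (vehicle) = 10.21 / 574.0 = 0.017787
IRF10/HPRT1 (tamoxifen-treated) = 101.0 / 652.3 = 0.15484
Fold change = 0.15484 / 0.017787 = 8.7048

8.705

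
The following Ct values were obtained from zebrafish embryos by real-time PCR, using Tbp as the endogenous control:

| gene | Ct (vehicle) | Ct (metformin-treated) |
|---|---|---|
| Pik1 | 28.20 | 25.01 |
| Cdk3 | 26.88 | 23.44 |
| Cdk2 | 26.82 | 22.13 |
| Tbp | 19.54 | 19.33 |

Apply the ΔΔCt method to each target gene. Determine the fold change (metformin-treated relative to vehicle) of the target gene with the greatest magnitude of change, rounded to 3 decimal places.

22.316

Pik1: ΔΔCt = (25.01−19.33) − (28.20−19.54) = 5.68 − 8.66 = -2.98; fold change = 2^2.98 = 7.890
Cdk3: ΔΔCt = (23.44−19.33) − (26.88−19.54) = 4.11 − 7.34 = -3.23; fold change = 2^3.23 = 9.383
Cdk2: ΔΔCt = (22.13−19.33) − (26.82−19.54) = 2.80 − 7.28 = -4.48; fold change = 2^4.48 = 22.316
Cdk2 has the largest |ΔΔCt| = 4.48.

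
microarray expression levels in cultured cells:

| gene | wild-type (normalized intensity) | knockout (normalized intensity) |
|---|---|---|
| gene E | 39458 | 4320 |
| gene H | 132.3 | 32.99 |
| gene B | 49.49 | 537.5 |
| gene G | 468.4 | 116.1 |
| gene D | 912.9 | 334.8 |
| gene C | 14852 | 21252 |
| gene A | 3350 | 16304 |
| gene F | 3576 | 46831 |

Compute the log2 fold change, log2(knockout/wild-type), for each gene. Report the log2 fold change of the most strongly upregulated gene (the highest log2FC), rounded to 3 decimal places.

log2(4320/39458) = -3.191  (gene E)
log2(32.99/132.3) = -2.004  (gene H)
log2(537.5/49.49) = 3.441  (gene B)
log2(116.1/468.4) = -2.012  (gene G)
log2(334.8/912.9) = -1.447  (gene D)
log2(21252/14852) = 0.517  (gene C)
log2(16304/3350) = 2.283  (gene A)
log2(46831/3576) = 3.711  (gene F)
gene F is most strongly upregulated.

3.711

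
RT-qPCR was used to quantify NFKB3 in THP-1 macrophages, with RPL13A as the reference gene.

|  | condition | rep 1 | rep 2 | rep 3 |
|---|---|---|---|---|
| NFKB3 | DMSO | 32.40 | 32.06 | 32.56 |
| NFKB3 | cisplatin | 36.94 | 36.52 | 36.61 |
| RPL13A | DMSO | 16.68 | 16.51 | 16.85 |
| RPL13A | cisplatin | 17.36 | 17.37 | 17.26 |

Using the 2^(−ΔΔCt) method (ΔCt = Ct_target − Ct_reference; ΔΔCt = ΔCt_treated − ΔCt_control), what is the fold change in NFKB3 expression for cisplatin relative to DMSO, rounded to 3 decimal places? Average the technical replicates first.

0.077

Mean Ct: NFKB3 DMSO 32.340; NFKB3 cisplatin 36.690; RPL13A DMSO 16.680; RPL13A cisplatin 17.330
ΔCt(DMSO) = 32.340 − 16.680 = 15.660
ΔCt(cisplatin) = 36.690 − 17.330 = 19.360
ΔΔCt = 19.360 − 15.660 = 3.700
Fold change = 2^(−3.700) = 0.0769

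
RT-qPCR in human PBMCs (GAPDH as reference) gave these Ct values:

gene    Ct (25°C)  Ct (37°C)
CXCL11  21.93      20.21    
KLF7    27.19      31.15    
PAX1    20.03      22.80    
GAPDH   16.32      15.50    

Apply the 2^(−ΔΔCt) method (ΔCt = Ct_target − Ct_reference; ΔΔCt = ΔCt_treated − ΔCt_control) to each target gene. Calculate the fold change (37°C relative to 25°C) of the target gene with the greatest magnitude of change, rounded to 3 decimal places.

0.036

CXCL11: ΔΔCt = (20.21−15.50) − (21.93−16.32) = 4.71 − 5.61 = -0.90; fold change = 2^0.90 = 1.866
KLF7: ΔΔCt = (31.15−15.50) − (27.19−16.32) = 15.65 − 10.87 = 4.78; fold change = 2^-4.78 = 0.036
PAX1: ΔΔCt = (22.80−15.50) − (20.03−16.32) = 7.30 − 3.71 = 3.59; fold change = 2^-3.59 = 0.083
KLF7 has the largest |ΔΔCt| = 4.78.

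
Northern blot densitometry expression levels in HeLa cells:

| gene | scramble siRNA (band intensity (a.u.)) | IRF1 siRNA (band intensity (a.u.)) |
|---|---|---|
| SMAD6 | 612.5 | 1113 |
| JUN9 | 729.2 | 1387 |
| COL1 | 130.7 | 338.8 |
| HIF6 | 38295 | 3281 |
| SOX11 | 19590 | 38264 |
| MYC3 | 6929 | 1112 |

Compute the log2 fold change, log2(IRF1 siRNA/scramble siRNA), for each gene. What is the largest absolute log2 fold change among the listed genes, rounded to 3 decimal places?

log2(1113/612.5) = 0.862  (SMAD6)
log2(1387/729.2) = 0.928  (JUN9)
log2(338.8/130.7) = 1.374  (COL1)
log2(3281/38295) = -3.545  (HIF6)
log2(38264/19590) = 0.966  (SOX11)
log2(1112/6929) = -2.639  (MYC3)
The largest magnitude belongs to HIF6.

3.545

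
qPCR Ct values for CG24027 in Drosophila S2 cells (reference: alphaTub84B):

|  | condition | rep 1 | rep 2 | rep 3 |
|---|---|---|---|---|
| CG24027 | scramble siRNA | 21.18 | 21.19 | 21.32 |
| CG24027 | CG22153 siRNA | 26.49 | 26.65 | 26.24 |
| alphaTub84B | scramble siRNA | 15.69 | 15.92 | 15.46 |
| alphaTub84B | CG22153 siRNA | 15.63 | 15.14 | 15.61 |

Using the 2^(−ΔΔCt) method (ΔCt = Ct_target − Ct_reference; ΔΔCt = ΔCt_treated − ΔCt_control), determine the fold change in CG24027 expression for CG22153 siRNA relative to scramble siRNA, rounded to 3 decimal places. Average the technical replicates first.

0.023

Mean Ct: CG24027 scramble siRNA 21.230; CG24027 CG22153 siRNA 26.460; alphaTub84B scramble siRNA 15.690; alphaTub84B CG22153 siRNA 15.460
ΔCt(scramble siRNA) = 21.230 − 15.690 = 5.540
ΔCt(CG22153 siRNA) = 26.460 − 15.460 = 11.000
ΔΔCt = 11.000 − 5.540 = 5.460
Fold change = 2^(−5.460) = 0.0227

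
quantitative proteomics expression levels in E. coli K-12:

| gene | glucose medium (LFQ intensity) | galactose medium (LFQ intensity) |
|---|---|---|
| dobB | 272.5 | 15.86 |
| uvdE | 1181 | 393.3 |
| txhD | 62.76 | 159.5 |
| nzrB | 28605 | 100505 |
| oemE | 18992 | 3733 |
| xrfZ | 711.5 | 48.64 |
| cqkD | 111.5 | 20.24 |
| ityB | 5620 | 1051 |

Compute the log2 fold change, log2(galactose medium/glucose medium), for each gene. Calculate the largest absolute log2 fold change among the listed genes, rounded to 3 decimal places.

4.103

log2(15.86/272.5) = -4.103  (dobB)
log2(393.3/1181) = -1.586  (uvdE)
log2(159.5/62.76) = 1.346  (txhD)
log2(100505/28605) = 1.813  (nzrB)
log2(3733/18992) = -2.347  (oemE)
log2(48.64/711.5) = -3.871  (xrfZ)
log2(20.24/111.5) = -2.462  (cqkD)
log2(1051/5620) = -2.419  (ityB)
The largest magnitude belongs to dobB.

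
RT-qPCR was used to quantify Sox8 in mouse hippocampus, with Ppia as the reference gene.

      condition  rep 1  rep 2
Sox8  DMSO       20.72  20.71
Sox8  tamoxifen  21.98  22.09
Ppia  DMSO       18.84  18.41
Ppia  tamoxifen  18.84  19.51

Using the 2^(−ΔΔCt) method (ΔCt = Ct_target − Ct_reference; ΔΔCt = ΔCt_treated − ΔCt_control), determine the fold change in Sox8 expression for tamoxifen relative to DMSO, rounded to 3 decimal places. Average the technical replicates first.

0.586

Mean Ct: Sox8 DMSO 20.715; Sox8 tamoxifen 22.035; Ppia DMSO 18.625; Ppia tamoxifen 19.175
ΔCt(DMSO) = 20.715 − 18.625 = 2.090
ΔCt(tamoxifen) = 22.035 − 19.175 = 2.860
ΔΔCt = 2.860 − 2.090 = 0.770
Fold change = 2^(−0.770) = 0.5864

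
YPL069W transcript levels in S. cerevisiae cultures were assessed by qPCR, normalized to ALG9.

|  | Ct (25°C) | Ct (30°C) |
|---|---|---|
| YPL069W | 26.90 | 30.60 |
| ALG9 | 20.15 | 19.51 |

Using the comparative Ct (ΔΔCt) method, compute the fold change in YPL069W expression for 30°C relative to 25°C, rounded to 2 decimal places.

0.05

ΔCt(25°C) = 26.900 − 20.150 = 6.750
ΔCt(30°C) = 30.600 − 19.510 = 11.090
ΔΔCt = 11.090 − 6.750 = 4.340
Fold change = 2^(−4.340) = 0.049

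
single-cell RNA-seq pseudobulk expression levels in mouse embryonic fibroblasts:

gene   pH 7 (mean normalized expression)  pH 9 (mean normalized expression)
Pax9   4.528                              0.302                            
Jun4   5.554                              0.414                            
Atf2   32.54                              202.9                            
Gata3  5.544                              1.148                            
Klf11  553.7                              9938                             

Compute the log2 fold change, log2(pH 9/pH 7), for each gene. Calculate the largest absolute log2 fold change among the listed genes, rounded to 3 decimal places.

log2(0.302/4.528) = -3.906  (Pax9)
log2(0.414/5.554) = -3.746  (Jun4)
log2(202.9/32.54) = 2.640  (Atf2)
log2(1.148/5.544) = -2.272  (Gata3)
log2(9938/553.7) = 4.166  (Klf11)
The largest magnitude belongs to Klf11.

4.166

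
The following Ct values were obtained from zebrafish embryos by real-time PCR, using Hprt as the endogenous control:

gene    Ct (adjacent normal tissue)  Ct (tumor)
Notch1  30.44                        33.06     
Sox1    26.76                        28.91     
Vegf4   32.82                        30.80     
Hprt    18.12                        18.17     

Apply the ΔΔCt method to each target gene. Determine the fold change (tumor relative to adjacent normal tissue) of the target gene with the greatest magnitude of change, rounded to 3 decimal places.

Notch1: ΔΔCt = (33.06−18.17) − (30.44−18.12) = 14.89 − 12.32 = 2.57; fold change = 2^-2.57 = 0.168
Sox1: ΔΔCt = (28.91−18.17) − (26.76−18.12) = 10.74 − 8.64 = 2.10; fold change = 2^-2.10 = 0.233
Vegf4: ΔΔCt = (30.80−18.17) − (32.82−18.12) = 12.63 − 14.70 = -2.07; fold change = 2^2.07 = 4.199
Notch1 has the largest |ΔΔCt| = 2.57.

0.168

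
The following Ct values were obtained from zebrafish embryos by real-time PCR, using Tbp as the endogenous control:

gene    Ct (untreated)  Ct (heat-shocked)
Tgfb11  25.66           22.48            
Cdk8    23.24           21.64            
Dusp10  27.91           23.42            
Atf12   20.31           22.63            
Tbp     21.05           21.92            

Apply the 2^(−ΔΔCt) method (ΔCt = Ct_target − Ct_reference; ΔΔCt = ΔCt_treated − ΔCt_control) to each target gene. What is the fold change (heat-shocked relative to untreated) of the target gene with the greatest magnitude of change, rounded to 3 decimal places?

Tgfb11: ΔΔCt = (22.48−21.92) − (25.66−21.05) = 0.56 − 4.61 = -4.05; fold change = 2^4.05 = 16.564
Cdk8: ΔΔCt = (21.64−21.92) − (23.24−21.05) = -0.28 − 2.19 = -2.47; fold change = 2^2.47 = 5.540
Dusp10: ΔΔCt = (23.42−21.92) − (27.91−21.05) = 1.50 − 6.86 = -5.36; fold change = 2^5.36 = 41.070
Atf12: ΔΔCt = (22.63−21.92) − (20.31−21.05) = 0.71 − (-0.74) = 1.45; fold change = 2^-1.45 = 0.366
Dusp10 has the largest |ΔΔCt| = 5.36.

41.070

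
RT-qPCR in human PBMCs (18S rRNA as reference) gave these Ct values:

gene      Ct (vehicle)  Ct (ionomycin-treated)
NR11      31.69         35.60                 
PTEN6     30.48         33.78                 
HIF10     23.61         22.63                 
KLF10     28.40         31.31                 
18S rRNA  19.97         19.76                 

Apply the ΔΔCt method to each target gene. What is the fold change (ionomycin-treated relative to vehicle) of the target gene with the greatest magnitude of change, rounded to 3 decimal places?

NR11: ΔΔCt = (35.60−19.76) − (31.69−19.97) = 15.84 − 11.72 = 4.12; fold change = 2^-4.12 = 0.058
PTEN6: ΔΔCt = (33.78−19.76) − (30.48−19.97) = 14.02 − 10.51 = 3.51; fold change = 2^-3.51 = 0.088
HIF10: ΔΔCt = (22.63−19.76) − (23.61−19.97) = 2.87 − 3.64 = -0.77; fold change = 2^0.77 = 1.705
KLF10: ΔΔCt = (31.31−19.76) − (28.40−19.97) = 11.55 − 8.43 = 3.12; fold change = 2^-3.12 = 0.115
NR11 has the largest |ΔΔCt| = 4.12.

0.058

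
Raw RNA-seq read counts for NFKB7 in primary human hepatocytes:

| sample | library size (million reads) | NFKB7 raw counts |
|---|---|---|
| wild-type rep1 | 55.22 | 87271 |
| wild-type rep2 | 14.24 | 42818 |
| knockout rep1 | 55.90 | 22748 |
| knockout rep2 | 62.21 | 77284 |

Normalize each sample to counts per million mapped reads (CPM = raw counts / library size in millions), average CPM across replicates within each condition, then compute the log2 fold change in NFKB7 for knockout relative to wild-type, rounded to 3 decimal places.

CPM(wild-type rep1) = 87271 / 55.22 = 1580.4238
CPM(wild-type rep2) = 42818 / 14.24 = 3006.8820
CPM(knockout rep1) = 22748 / 55.90 = 406.9410
CPM(knockout rep2) = 77284 / 62.21 = 1242.3083
mean CPM(wild-type) = 2293.6529; mean CPM(knockout) = 824.6246
Fold change = 824.6246 / 2293.6529 = 0.35952
log2(0.35952) = -1.4758

-1.476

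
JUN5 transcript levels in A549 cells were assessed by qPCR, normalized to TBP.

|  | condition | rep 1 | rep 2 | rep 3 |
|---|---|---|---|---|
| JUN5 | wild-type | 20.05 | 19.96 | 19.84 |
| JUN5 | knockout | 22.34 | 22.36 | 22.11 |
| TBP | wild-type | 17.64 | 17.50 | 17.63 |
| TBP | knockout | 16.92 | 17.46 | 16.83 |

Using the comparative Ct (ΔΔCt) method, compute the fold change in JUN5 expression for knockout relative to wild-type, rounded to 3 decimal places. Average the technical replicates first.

0.140

Mean Ct: JUN5 wild-type 19.950; JUN5 knockout 22.270; TBP wild-type 17.590; TBP knockout 17.070
ΔCt(wild-type) = 19.950 − 17.590 = 2.360
ΔCt(knockout) = 22.270 − 17.070 = 5.200
ΔΔCt = 5.200 − 2.360 = 2.840
Fold change = 2^(−2.840) = 0.1397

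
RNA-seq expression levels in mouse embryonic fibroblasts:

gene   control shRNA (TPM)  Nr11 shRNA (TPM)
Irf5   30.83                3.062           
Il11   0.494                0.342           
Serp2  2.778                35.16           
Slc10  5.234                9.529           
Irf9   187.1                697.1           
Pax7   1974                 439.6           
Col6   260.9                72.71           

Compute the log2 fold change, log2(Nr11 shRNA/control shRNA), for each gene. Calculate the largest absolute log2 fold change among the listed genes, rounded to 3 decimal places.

log2(3.062/30.83) = -3.332  (Irf5)
log2(0.342/0.494) = -0.531  (Il11)
log2(35.16/2.778) = 3.662  (Serp2)
log2(9.529/5.234) = 0.864  (Slc10)
log2(697.1/187.1) = 1.898  (Irf9)
log2(439.6/1974) = -2.167  (Pax7)
log2(72.71/260.9) = -1.843  (Col6)
The largest magnitude belongs to Serp2.

3.662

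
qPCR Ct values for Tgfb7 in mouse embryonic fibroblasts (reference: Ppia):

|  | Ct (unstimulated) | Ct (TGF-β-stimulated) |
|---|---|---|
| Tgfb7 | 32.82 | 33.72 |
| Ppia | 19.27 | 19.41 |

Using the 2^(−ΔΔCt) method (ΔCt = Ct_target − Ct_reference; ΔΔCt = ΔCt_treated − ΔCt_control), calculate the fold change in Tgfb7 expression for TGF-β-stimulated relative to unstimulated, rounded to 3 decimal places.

ΔCt(unstimulated) = 32.820 − 19.270 = 13.550
ΔCt(TGF-β-stimulated) = 33.720 − 19.410 = 14.310
ΔΔCt = 14.310 − 13.550 = 0.760
Fold change = 2^(−0.760) = 0.5905

0.590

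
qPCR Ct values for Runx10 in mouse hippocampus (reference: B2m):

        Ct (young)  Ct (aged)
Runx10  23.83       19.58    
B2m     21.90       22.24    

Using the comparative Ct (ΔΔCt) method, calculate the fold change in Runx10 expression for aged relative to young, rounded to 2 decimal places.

24.08

ΔCt(young) = 23.830 − 21.900 = 1.930
ΔCt(aged) = 19.580 − 22.240 = -2.660
ΔΔCt = -2.660 − 1.930 = -4.590
Fold change = 2^(−(-4.590)) = 2^4.590 = 24.084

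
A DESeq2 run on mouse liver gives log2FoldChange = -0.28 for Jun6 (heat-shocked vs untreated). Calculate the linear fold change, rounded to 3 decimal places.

Fold change = 2^(-0.28) = 0.8236
That is, Jun6 drops to 82.4% of the untreated level.

0.824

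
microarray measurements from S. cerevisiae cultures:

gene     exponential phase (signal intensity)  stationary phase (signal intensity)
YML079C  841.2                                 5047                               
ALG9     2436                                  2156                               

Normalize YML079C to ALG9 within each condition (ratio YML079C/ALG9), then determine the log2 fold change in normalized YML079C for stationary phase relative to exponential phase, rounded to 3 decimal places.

2.761

YML079C/ALG9 (exponential phase) = 841.2 / 2436 = 0.34532
YML079C/ALG9 (stationary phase) = 5047 / 2156 = 2.3409
Fold change = 2.3409 / 0.34532 = 6.7790
log2(6.7790) = 2.7611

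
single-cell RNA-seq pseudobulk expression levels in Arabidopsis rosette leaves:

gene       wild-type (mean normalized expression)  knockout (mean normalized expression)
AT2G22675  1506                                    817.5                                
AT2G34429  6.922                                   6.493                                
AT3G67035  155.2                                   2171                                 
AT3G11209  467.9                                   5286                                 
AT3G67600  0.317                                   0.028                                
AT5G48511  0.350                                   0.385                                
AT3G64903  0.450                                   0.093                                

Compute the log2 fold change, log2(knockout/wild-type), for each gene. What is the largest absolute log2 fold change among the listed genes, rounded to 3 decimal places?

3.806

log2(817.5/1506) = -0.881  (AT2G22675)
log2(6.493/6.922) = -0.092  (AT2G34429)
log2(2171/155.2) = 3.806  (AT3G67035)
log2(5286/467.9) = 3.498  (AT3G11209)
log2(0.028/0.317) = -3.501  (AT3G67600)
log2(0.385/0.350) = 0.138  (AT5G48511)
log2(0.093/0.450) = -2.275  (AT3G64903)
The largest magnitude belongs to AT3G67035.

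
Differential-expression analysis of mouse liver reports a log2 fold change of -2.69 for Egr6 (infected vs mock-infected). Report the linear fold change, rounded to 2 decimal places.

0.15

Fold change = 2^(-2.69) = 0.155
That is, Egr6 drops to 15.5% of the mock-infected level.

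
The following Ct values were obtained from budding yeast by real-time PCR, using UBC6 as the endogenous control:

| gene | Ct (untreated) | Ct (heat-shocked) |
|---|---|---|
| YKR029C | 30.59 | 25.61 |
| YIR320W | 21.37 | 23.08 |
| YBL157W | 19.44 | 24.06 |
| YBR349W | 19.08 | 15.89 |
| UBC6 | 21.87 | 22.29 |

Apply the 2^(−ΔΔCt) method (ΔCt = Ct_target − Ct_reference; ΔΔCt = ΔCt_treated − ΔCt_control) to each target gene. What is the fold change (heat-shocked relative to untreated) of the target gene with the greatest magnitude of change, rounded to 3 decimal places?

42.224

YKR029C: ΔΔCt = (25.61−22.29) − (30.59−21.87) = 3.32 − 8.72 = -5.40; fold change = 2^5.40 = 42.224
YIR320W: ΔΔCt = (23.08−22.29) − (21.37−21.87) = 0.79 − (-0.50) = 1.29; fold change = 2^-1.29 = 0.409
YBL157W: ΔΔCt = (24.06−22.29) − (19.44−21.87) = 1.77 − (-2.43) = 4.20; fold change = 2^-4.20 = 0.054
YBR349W: ΔΔCt = (15.89−22.29) − (19.08−21.87) = -6.40 − (-2.79) = -3.61; fold change = 2^3.61 = 12.210
YKR029C has the largest |ΔΔCt| = 5.40.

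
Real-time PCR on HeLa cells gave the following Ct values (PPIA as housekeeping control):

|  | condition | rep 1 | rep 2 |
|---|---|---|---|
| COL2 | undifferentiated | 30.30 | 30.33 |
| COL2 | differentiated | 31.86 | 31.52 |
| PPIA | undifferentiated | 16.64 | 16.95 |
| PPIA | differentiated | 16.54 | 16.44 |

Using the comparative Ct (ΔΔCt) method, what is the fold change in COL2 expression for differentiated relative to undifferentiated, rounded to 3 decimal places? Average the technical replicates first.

0.312

Mean Ct: COL2 undifferentiated 30.315; COL2 differentiated 31.690; PPIA undifferentiated 16.795; PPIA differentiated 16.490
ΔCt(undifferentiated) = 30.315 − 16.795 = 13.520
ΔCt(differentiated) = 31.690 − 16.490 = 15.200
ΔΔCt = 15.200 − 13.520 = 1.680
Fold change = 2^(−1.680) = 0.3121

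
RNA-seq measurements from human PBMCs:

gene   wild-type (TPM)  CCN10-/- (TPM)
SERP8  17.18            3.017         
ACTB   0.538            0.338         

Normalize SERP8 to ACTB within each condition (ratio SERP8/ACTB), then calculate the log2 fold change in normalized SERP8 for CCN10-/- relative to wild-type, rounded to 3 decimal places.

SERP8/ACTB (wild-type) = 17.18 / 0.538 = 31.933
SERP8/ACTB (CCN10-/-) = 3.017 / 0.338 = 8.926
Fold change = 8.926 / 31.933 = 0.2795
log2(0.2795) = -1.8390

-1.839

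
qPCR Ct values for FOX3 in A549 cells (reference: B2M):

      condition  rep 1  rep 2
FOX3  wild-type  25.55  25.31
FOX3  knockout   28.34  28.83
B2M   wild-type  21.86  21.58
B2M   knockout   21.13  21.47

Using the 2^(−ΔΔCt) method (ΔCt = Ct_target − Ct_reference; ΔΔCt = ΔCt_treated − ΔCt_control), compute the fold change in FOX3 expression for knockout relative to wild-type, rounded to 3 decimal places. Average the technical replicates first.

Mean Ct: FOX3 wild-type 25.430; FOX3 knockout 28.585; B2M wild-type 21.720; B2M knockout 21.300
ΔCt(wild-type) = 25.430 − 21.720 = 3.710
ΔCt(knockout) = 28.585 − 21.300 = 7.285
ΔΔCt = 7.285 − 3.710 = 3.575
Fold change = 2^(−3.575) = 0.0839

0.084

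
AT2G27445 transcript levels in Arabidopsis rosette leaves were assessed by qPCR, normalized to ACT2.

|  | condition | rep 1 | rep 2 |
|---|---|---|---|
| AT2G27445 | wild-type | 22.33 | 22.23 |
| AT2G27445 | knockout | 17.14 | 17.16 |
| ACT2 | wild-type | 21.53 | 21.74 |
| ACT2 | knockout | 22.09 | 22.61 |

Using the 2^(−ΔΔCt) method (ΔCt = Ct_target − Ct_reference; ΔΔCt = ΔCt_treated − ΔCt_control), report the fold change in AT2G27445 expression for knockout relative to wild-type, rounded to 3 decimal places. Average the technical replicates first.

Mean Ct: AT2G27445 wild-type 22.280; AT2G27445 knockout 17.150; ACT2 wild-type 21.635; ACT2 knockout 22.350
ΔCt(wild-type) = 22.280 − 21.635 = 0.645
ΔCt(knockout) = 17.150 − 22.350 = -5.200
ΔΔCt = -5.200 − 0.645 = -5.845
Fold change = 2^(−(-5.845)) = 2^5.845 = 57.4805

57.480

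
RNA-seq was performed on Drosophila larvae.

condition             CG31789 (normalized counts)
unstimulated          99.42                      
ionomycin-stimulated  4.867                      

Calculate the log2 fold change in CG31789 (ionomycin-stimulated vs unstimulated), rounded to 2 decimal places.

-4.35

Fold change = 4.867 / 99.42 = 0.0490
log2(0.0490) = -4.352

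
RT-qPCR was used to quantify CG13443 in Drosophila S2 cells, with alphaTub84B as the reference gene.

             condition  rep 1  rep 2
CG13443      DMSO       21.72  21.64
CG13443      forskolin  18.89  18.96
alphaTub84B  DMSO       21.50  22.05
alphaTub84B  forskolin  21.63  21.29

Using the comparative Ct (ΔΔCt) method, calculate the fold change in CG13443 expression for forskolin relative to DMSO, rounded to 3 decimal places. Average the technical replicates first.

5.426

Mean Ct: CG13443 DMSO 21.680; CG13443 forskolin 18.925; alphaTub84B DMSO 21.775; alphaTub84B forskolin 21.460
ΔCt(DMSO) = 21.680 − 21.775 = -0.095
ΔCt(forskolin) = 18.925 − 21.460 = -2.535
ΔΔCt = -2.535 − (-0.095) = -2.440
Fold change = 2^(−(-2.440)) = 2^2.440 = 5.4264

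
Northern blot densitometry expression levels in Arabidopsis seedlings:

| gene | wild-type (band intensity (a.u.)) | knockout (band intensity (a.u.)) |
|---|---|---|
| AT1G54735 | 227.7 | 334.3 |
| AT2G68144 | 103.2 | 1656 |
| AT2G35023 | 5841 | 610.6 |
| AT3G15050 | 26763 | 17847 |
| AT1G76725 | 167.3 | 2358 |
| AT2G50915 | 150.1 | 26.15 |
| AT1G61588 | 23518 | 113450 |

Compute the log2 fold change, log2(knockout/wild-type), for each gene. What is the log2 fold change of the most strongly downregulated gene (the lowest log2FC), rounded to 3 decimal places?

log2(334.3/227.7) = 0.554  (AT1G54735)
log2(1656/103.2) = 4.004  (AT2G68144)
log2(610.6/5841) = -3.258  (AT2G35023)
log2(17847/26763) = -0.585  (AT3G15050)
log2(2358/167.3) = 3.817  (AT1G76725)
log2(26.15/150.1) = -2.521  (AT2G50915)
log2(113450/23518) = 2.270  (AT1G61588)
AT2G35023 is most strongly downregulated.

-3.258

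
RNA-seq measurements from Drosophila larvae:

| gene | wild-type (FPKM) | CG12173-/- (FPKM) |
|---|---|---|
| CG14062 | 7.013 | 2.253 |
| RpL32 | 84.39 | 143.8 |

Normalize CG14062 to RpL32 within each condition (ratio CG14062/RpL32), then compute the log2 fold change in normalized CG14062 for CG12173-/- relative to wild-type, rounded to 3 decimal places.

CG14062/RpL32 (wild-type) = 7.013 / 84.39 = 0.083102
CG14062/RpL32 (CG12173-/-) = 2.253 / 143.8 = 0.015668
Fold change = 0.015668 / 0.083102 = 0.1885
log2(0.1885) = -2.4071

-2.407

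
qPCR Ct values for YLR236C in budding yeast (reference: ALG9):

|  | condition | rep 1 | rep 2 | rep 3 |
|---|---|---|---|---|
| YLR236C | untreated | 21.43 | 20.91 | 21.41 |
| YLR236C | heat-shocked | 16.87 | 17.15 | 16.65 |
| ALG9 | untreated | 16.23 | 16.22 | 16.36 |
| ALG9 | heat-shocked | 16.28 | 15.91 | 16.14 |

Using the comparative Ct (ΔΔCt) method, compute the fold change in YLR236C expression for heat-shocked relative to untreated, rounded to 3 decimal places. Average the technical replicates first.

18.379

Mean Ct: YLR236C untreated 21.250; YLR236C heat-shocked 16.890; ALG9 untreated 16.270; ALG9 heat-shocked 16.110
ΔCt(untreated) = 21.250 − 16.270 = 4.980
ΔCt(heat-shocked) = 16.890 − 16.110 = 0.780
ΔΔCt = 0.780 − 4.980 = -4.200
Fold change = 2^(−(-4.200)) = 2^4.200 = 18.3792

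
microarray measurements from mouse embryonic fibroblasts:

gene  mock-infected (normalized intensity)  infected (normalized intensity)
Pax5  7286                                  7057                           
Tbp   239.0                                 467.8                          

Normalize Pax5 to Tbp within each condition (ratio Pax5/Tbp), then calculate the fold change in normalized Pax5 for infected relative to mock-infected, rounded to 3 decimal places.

Pax5/Tbp (mock-infected) = 7286 / 239.0 = 30.485
Pax5/Tbp (infected) = 7057 / 467.8 = 15.086
Fold change = 15.086 / 30.485 = 0.4948

0.495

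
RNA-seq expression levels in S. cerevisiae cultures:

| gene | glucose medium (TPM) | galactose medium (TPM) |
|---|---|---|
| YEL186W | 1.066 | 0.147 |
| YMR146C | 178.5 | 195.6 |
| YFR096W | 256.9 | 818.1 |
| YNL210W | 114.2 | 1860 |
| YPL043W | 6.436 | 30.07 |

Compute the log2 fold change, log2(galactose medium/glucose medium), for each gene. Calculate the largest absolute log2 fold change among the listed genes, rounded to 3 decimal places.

log2(0.147/1.066) = -2.858  (YEL186W)
log2(195.6/178.5) = 0.132  (YMR146C)
log2(818.1/256.9) = 1.671  (YFR096W)
log2(1860/114.2) = 4.026  (YNL210W)
log2(30.07/6.436) = 2.224  (YPL043W)
The largest magnitude belongs to YNL210W.

4.026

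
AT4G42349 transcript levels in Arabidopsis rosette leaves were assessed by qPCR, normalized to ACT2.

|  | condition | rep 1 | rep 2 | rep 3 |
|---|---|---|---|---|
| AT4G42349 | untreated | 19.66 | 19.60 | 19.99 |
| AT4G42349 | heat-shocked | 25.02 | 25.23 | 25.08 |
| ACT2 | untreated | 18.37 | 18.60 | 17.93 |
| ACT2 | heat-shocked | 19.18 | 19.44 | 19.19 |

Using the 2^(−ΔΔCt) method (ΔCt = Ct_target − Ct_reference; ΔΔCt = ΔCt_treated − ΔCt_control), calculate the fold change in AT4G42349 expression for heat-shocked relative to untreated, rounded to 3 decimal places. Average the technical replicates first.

0.048

Mean Ct: AT4G42349 untreated 19.750; AT4G42349 heat-shocked 25.110; ACT2 untreated 18.300; ACT2 heat-shocked 19.270
ΔCt(untreated) = 19.750 − 18.300 = 1.450
ΔCt(heat-shocked) = 25.110 − 19.270 = 5.840
ΔΔCt = 5.840 − 1.450 = 4.390
Fold change = 2^(−4.390) = 0.0477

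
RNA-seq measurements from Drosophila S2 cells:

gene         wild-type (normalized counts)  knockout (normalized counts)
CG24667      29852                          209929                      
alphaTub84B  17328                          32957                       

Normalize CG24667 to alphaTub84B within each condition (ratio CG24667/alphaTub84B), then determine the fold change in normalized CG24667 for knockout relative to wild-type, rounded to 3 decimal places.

3.697

CG24667/alphaTub84B (wild-type) = 29852 / 17328 = 1.7228
CG24667/alphaTub84B (knockout) = 209929 / 32957 = 6.3698
Fold change = 6.3698 / 1.7228 = 3.6974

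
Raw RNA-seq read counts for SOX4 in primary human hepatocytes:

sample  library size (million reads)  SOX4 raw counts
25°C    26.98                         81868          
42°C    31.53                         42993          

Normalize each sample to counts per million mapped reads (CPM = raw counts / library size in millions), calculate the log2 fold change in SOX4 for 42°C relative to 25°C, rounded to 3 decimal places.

CPM(25°C) = 81868 / 26.98 = 3034.3958
CPM(42°C) = 42993 / 31.53 = 1363.5585
Fold change = 1363.5585 / 3034.3958 = 0.44937
log2(0.44937) = -1.1540

-1.154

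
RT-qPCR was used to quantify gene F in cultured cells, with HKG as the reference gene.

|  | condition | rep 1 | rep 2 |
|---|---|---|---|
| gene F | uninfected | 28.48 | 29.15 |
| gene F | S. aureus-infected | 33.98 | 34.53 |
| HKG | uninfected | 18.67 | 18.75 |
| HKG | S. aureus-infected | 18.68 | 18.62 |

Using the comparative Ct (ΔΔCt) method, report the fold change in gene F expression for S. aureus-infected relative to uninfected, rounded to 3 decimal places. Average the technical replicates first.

Mean Ct: gene F uninfected 28.815; gene F S. aureus-infected 34.255; HKG uninfected 18.710; HKG S. aureus-infected 18.650
ΔCt(uninfected) = 28.815 − 18.710 = 10.105
ΔCt(S. aureus-infected) = 34.255 − 18.650 = 15.605
ΔΔCt = 15.605 − 10.105 = 5.500
Fold change = 2^(−5.500) = 0.0221

0.022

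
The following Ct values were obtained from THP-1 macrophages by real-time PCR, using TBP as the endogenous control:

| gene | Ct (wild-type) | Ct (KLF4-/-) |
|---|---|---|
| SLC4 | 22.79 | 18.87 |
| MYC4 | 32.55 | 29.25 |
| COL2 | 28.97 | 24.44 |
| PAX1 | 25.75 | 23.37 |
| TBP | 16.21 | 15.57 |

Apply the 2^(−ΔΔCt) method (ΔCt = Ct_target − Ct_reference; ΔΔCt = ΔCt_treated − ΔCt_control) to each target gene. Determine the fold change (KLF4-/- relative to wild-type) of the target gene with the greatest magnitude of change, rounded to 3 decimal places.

14.825

SLC4: ΔΔCt = (18.87−15.57) − (22.79−16.21) = 3.30 − 6.58 = -3.28; fold change = 2^3.28 = 9.714
MYC4: ΔΔCt = (29.25−15.57) − (32.55−16.21) = 13.68 − 16.34 = -2.66; fold change = 2^2.66 = 6.320
COL2: ΔΔCt = (24.44−15.57) − (28.97−16.21) = 8.87 − 12.76 = -3.89; fold change = 2^3.89 = 14.825
PAX1: ΔΔCt = (23.37−15.57) − (25.75−16.21) = 7.80 − 9.54 = -1.74; fold change = 2^1.74 = 3.340
COL2 has the largest |ΔΔCt| = 3.89.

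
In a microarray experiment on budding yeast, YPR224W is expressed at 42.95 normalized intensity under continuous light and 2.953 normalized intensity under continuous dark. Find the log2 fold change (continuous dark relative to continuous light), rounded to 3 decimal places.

-3.862

Fold change = 2.953 / 42.95 = 0.0688
log2(0.0688) = -3.8624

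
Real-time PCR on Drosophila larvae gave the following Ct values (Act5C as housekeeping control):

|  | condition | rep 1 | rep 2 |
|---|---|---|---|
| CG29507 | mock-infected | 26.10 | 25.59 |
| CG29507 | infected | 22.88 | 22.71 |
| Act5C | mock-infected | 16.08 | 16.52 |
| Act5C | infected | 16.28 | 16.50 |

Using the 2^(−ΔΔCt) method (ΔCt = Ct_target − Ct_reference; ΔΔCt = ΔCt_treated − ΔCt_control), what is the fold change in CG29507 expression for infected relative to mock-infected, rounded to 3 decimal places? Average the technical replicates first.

Mean Ct: CG29507 mock-infected 25.845; CG29507 infected 22.795; Act5C mock-infected 16.300; Act5C infected 16.390
ΔCt(mock-infected) = 25.845 − 16.300 = 9.545
ΔCt(infected) = 22.795 − 16.390 = 6.405
ΔΔCt = 6.405 − 9.545 = -3.140
Fold change = 2^(−(-3.140)) = 2^3.140 = 8.8152

8.815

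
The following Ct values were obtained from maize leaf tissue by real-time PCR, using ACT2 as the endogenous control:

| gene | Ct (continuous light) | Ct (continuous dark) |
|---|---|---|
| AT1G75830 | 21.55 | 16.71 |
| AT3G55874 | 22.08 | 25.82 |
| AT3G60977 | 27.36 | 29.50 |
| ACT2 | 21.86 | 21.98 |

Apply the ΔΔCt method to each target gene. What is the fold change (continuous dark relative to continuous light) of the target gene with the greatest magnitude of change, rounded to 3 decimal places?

31.125

AT1G75830: ΔΔCt = (16.71−21.98) − (21.55−21.86) = -5.27 − (-0.31) = -4.96; fold change = 2^4.96 = 31.125
AT3G55874: ΔΔCt = (25.82−21.98) − (22.08−21.86) = 3.84 − 0.22 = 3.62; fold change = 2^-3.62 = 0.081
AT3G60977: ΔΔCt = (29.50−21.98) − (27.36−21.86) = 7.52 − 5.50 = 2.02; fold change = 2^-2.02 = 0.247
AT1G75830 has the largest |ΔΔCt| = 4.96.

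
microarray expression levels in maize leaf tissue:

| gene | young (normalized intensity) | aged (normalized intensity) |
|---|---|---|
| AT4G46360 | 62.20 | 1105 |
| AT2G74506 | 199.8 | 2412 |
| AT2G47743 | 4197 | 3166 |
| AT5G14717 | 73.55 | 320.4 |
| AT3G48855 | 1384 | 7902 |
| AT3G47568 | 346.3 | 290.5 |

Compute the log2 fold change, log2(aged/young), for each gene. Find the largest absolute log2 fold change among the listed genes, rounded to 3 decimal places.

log2(1105/62.20) = 4.151  (AT4G46360)
log2(2412/199.8) = 3.594  (AT2G74506)
log2(3166/4197) = -0.407  (AT2G47743)
log2(320.4/73.55) = 2.123  (AT5G14717)
log2(7902/1384) = 2.513  (AT3G48855)
log2(290.5/346.3) = -0.253  (AT3G47568)
The largest magnitude belongs to AT4G46360.

4.151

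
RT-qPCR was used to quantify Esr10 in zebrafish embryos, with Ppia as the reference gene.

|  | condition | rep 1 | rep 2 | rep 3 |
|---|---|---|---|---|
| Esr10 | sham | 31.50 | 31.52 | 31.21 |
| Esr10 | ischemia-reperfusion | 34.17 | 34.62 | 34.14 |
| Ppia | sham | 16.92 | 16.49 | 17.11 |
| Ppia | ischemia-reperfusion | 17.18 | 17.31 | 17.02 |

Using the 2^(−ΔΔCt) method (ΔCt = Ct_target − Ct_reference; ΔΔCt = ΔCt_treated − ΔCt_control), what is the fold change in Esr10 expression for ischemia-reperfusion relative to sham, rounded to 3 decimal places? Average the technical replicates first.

Mean Ct: Esr10 sham 31.410; Esr10 ischemia-reperfusion 34.310; Ppia sham 16.840; Ppia ischemia-reperfusion 17.170
ΔCt(sham) = 31.410 − 16.840 = 14.570
ΔCt(ischemia-reperfusion) = 34.310 − 17.170 = 17.140
ΔΔCt = 17.140 − 14.570 = 2.570
Fold change = 2^(−2.570) = 0.1684

0.168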